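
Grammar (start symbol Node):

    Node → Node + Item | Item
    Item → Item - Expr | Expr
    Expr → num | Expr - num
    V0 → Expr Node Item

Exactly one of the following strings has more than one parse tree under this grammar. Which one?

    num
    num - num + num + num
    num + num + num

num: 1 tree
num - num + num + num: 2 trees
num + num + num: 1 tree

num - num + num + num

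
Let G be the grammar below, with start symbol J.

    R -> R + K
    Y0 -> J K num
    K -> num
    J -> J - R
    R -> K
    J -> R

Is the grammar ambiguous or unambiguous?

Unambiguous

Only J, R, K are reachable from J; ignoring the rest: This is a standard precedence ladder (J over R over K), with each level left-recursive on its own operator ('-' at J, '+' at R). That structure is LR(1), hence unambiguous.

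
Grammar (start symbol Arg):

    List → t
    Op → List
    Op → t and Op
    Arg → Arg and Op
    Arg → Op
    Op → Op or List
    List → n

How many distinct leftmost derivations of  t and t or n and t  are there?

3

Parse trees for t and t or n and t:
  [Arg [Arg [Arg [Op [List t]]] and [Op [Op [List t]] or [List n]]] and [Op [List t]]]
  [Arg [Arg [Op t and [Op [Op [List t]] or [List n]]]] and [Op [List t]]]
  [Arg [Arg [Op [Op t and [Op [List t]]] or [List n]]] and [Op [List t]]]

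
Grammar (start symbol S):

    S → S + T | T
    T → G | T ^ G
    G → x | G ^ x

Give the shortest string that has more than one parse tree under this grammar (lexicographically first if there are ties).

x ^ x

length 1: no string has ≥2 trees
length 3: x ^ x has 2 parse trees

Two derivations of x ^ x:
  S ⇒ T ⇒ G ⇒ G ^ x ⇒ x ^ x
  S ⇒ T ⇒ T ^ G ⇒ G ^ G ⇒ x ^ G ⇒ x ^ x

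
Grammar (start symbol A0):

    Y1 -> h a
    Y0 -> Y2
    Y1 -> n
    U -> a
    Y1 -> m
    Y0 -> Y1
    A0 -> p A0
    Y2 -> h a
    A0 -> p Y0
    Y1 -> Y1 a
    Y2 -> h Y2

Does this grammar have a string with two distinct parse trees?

Witness: p h a

Derivation 1: A0 ⇒ p Y0 ⇒ p Y2 ⇒ p h a
Derivation 2: A0 ⇒ p Y0 ⇒ p Y1 ⇒ p h a

Two distinct leftmost derivations for the same string.

Ambiguous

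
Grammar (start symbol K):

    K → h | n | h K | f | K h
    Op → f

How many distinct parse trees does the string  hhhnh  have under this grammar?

Parse trees for hhhnh:
  [K h [K h [K h [K [K n] h]]]]
  [K h [K h [K [K h [K n]] h]]]
  [K h [K [K h [K h [K n]]] h]]
  [K [K h [K h [K h [K n]]]] h]

4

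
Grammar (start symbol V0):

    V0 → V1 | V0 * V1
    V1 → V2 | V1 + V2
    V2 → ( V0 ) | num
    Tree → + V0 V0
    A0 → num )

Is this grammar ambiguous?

(Tree, A0 are unreachable from V0, so their rules don't affect L(V0).) The grammar is stratified — V0 handles '*' (left-recursive), V1 handles '+', V2 atoms. Each operator has a fixed associativity and precedence level, so every string has one parse.

Unambiguous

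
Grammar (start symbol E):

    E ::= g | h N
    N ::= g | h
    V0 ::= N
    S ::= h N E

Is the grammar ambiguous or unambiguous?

Unambiguous

(V0, S are unreachable from E, so their rules don't affect L(E).) The reachable rules are right-linear with at most one rule per (nonterminal, next-terminal) pair. Each input token forces the next rule, so parsing is deterministic.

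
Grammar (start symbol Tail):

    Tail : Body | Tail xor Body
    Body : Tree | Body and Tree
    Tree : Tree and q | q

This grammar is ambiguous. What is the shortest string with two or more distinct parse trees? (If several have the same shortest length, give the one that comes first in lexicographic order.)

q and q

length 1: no string has ≥2 trees
length 3: q and q has 2 parse trees

Two derivations of q and q:
  Tail ⇒ Body ⇒ Tree ⇒ Tree and q ⇒ q and q
  Tail ⇒ Body ⇒ Body and Tree ⇒ Tree and Tree ⇒ q and Tree ⇒ q and q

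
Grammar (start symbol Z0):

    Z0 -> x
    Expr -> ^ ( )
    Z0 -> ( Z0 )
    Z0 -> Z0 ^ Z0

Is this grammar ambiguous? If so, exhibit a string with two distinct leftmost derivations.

Ambiguous

Witness: x ^ x ^ x

Derivation 1: Z0 ⇒ Z0 ^ Z0 ⇒ x ^ Z0 ⇒ x ^ Z0 ^ Z0 ⇒ x ^ x ^ Z0 ⇒ x ^ x ^ x
Derivation 2: Z0 ⇒ Z0 ^ Z0 ⇒ Z0 ^ Z0 ^ Z0 ⇒ x ^ Z0 ^ Z0 ⇒ x ^ x ^ Z0 ⇒ x ^ x ^ x

Two distinct leftmost derivations for the same string.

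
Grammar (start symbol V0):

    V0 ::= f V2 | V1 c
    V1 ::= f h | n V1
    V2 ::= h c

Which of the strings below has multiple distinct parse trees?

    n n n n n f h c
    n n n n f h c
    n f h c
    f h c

n n n n n f h c: 1 tree
n n n n f h c: 1 tree
n f h c: 1 tree
f h c: 2 trees

f h c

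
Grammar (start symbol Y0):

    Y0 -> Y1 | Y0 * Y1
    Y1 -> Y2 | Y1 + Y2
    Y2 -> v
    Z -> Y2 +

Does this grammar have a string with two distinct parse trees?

Only Y0, Y1, Y2 are reachable from Y0; ignoring the rest: The grammar is stratified — Y0 handles '*' (left-recursive), Y1 handles '+', Y2 atoms. Each operator has a fixed associativity and precedence level, so every string has one parse.

Unambiguous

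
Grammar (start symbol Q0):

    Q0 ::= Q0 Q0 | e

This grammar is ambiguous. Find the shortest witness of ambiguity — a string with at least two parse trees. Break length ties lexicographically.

e e e

length 1: no string has ≥2 trees
length 2: no string has ≥2 trees
length 3: e e e has 2 parse trees

Two derivations of e e e:
  Q0 ⇒ Q0 Q0 ⇒ Q0 Q0 Q0 ⇒ e Q0 Q0 ⇒ e e Q0 ⇒ e e e
  Q0 ⇒ Q0 Q0 ⇒ e Q0 ⇒ e Q0 Q0 ⇒ e e Q0 ⇒ e e e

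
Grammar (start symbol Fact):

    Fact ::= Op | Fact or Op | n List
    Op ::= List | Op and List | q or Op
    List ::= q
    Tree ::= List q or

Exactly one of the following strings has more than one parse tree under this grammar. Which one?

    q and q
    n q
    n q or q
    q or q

q and q: 1 tree
n q: 1 tree
n q or q: 1 tree
q or q: 2 trees

q or q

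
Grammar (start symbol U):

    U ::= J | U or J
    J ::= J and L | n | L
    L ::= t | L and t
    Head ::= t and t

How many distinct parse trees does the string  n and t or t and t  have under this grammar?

2

Parse trees for n and t or t and t:
  [U [U [J [J n] and [L t]]] or [J [J [L t]] and [L t]]]
  [U [U [J [J n] and [L t]]] or [J [L [L t] and t]]]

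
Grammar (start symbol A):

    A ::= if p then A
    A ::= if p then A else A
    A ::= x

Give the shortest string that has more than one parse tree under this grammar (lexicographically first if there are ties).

if p then if p then x else x

length 1: no string has ≥2 trees
length 4: no string has ≥2 trees
length 6: no string has ≥2 trees
length 7: no string has ≥2 trees
length 9: if p then if p then x else x has 2 parse trees

Two derivations of if p then if p then x else x:
  A ⇒ if p then A ⇒ if p then if p then A else A ⇒ if p then if p then x else A ⇒ if p then if p then x else x
  A ⇒ if p then A else A ⇒ if p then if p then A else A ⇒ if p then if p then x else A ⇒ if p then if p then x else x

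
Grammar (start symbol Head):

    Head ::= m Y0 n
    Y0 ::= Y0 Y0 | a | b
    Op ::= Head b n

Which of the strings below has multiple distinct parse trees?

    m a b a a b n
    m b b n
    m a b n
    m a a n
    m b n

m a b a a b n

m a b a a b n: 14 trees
m b b n: 1 tree
m a b n: 1 tree
m a a n: 1 tree
m b n: 1 tree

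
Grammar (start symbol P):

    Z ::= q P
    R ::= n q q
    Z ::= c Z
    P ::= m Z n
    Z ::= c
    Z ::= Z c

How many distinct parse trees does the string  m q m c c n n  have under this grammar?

2

Parse trees for m q m c c n n:
  [P m [Z q [P m [Z c [Z c]] n]] n]
  [P m [Z q [P m [Z [Z c] c] n]] n]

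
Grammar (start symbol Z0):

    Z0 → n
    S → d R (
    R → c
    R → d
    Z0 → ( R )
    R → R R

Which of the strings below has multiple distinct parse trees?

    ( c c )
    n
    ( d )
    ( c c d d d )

( c c ): 1 tree
n: 1 tree
( d ): 1 tree
( c c d d d ): 14 trees

( c c d d d )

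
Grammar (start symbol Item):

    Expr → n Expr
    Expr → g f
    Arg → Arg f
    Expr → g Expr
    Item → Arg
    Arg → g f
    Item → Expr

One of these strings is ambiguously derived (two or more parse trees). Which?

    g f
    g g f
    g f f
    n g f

g f

g f: 2 trees
g g f: 1 tree
g f f: 1 tree
n g f: 1 tree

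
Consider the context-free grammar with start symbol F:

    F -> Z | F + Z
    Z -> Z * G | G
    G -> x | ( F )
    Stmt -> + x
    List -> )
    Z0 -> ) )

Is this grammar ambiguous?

Unambiguous

(Stmt, List, Z0 are unreachable from F, so their rules don't affect L(F).) The grammar is stratified — F handles '+' (left-recursive), Z handles '*', G atoms. Each operator has a fixed associativity and precedence level, so every string has one parse.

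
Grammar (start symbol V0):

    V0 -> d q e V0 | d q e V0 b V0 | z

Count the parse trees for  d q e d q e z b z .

Parse trees for d q e d q e z b z:
  [V0 d q e [V0 d q e [V0 z] b [V0 z]]]
  [V0 d q e [V0 d q e [V0 z]] b [V0 z]]

2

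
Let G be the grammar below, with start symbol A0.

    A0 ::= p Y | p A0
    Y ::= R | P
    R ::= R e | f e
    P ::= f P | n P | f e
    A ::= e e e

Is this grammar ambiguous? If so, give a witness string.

Witness: p f e

Derivation 1: A0 ⇒ p Y ⇒ p R ⇒ p f e
Derivation 2: A0 ⇒ p Y ⇒ p P ⇒ p f e

Two distinct leftmost derivations for the same string.

Ambiguous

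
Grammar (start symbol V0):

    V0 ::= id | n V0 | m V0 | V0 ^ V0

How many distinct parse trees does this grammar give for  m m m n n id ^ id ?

6

Parse trees for m m m n n id ^ id:
  [V0 m [V0 m [V0 m [V0 n [V0 n [V0 [V0 id] ^ [V0 id]]]]]]]
  [V0 m [V0 m [V0 m [V0 n [V0 [V0 n [V0 id]] ^ [V0 id]]]]]]
  [V0 m [V0 m [V0 m [V0 [V0 n [V0 n [V0 id]]] ^ [V0 id]]]]]
  [V0 m [V0 m [V0 [V0 m [V0 n [V0 n [V0 id]]]] ^ [V0 id]]]]
  [V0 m [V0 [V0 m [V0 m [V0 n [V0 n [V0 id]]]]] ^ [V0 id]]]
  [V0 [V0 m [V0 m [V0 m [V0 n [V0 n [V0 id]]]]]] ^ [V0 id]]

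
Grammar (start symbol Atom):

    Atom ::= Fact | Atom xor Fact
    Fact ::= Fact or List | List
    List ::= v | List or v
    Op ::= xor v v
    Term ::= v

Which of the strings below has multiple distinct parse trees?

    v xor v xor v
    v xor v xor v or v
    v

v xor v xor v or v

v xor v xor v: 1 tree
v xor v xor v or v: 2 trees
v: 1 tree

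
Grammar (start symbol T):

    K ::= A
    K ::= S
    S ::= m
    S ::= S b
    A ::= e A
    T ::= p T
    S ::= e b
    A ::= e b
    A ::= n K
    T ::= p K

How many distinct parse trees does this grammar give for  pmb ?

Parse trees for pmb:
  [T p [K [S [S m] b]]]

1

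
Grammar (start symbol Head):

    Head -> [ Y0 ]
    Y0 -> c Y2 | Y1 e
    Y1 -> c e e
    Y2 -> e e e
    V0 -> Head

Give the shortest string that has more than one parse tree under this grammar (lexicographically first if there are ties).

length 6: [ c e e e ] has 2 parse trees

Two derivations of [ c e e e ]:
  Head ⇒ [ Y0 ] ⇒ [ c Y2 ] ⇒ [ c e e e ]
  Head ⇒ [ Y0 ] ⇒ [ Y1 e ] ⇒ [ c e e e ]

[ c e e e ]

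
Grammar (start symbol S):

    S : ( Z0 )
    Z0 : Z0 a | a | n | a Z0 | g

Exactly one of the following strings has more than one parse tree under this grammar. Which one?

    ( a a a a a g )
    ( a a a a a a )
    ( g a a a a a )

( a a a a a a )

( a a a a a g ): 1 tree
( a a a a a a ): 32 trees
( g a a a a a ): 1 tree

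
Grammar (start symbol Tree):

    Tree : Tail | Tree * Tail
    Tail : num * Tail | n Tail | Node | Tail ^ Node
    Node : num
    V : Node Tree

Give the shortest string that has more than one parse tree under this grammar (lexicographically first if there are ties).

length 1: no string has ≥2 trees
length 2: no string has ≥2 trees
length 3: num * num has 2 parse trees

Two derivations of num * num:
  Tree ⇒ Tail ⇒ num * Tail ⇒ num * Node ⇒ num * num
  Tree ⇒ Tree * Tail ⇒ Tail * Tail ⇒ Node * Tail ⇒ num * Tail ⇒ num * Node ⇒ num * num

num * num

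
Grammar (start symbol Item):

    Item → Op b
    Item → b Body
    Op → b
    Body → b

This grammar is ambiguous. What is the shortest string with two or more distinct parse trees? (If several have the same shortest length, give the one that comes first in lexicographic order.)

length 2: b b has 2 parse trees

Two derivations of b b:
  Item ⇒ Op b ⇒ b b
  Item ⇒ b Body ⇒ b b

b b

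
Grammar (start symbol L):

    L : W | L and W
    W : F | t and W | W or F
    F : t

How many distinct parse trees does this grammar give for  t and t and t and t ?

8

Parse trees for t and t and t and t:
  [L [W t and [W t and [W t and [W [F t]]]]]]
  [L [L [W [F t]]] and [W t and [W t and [W [F t]]]]]
  [L [L [W t and [W [F t]]]] and [W t and [W [F t]]]]
  [L [L [L [W [F t]]] and [W [F t]]] and [W t and [W [F t]]]]
  [L [L [W t and [W t and [W [F t]]]]] and [W [F t]]]
  [L [L [L [W [F t]]] and [W t and [W [F t]]]] and [W [F t]]]
  [L [L [L [W t and [W [F t]]]] and [W [F t]]] and [W [F t]]]
  [L [L [L [L [W [F t]]] and [W [F t]]] and [W [F t]]] and [W [F t]]]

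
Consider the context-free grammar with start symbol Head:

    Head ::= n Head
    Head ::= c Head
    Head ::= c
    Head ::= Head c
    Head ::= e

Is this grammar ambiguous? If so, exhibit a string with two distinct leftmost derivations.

Witness: c c

Derivation 1: Head ⇒ c Head ⇒ c c
Derivation 2: Head ⇒ Head c ⇒ c c

Two distinct leftmost derivations for the same string.

Ambiguous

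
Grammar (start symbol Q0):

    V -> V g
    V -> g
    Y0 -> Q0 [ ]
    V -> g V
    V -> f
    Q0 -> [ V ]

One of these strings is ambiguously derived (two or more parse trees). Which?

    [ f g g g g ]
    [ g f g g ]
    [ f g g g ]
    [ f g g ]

[ f g g g g ]: 1 tree
[ g f g g ]: 3 trees
[ f g g g ]: 1 tree
[ f g g ]: 1 tree

[ g f g g ]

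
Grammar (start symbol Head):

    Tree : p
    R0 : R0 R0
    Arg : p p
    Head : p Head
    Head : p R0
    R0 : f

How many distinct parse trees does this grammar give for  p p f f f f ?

5

Parse trees for p p f f f f:
  [Head p [Head p [R0 [R0 f] [R0 [R0 f] [R0 [R0 f] [R0 f]]]]]]
  [Head p [Head p [R0 [R0 f] [R0 [R0 [R0 f] [R0 f]] [R0 f]]]]]
  [Head p [Head p [R0 [R0 [R0 f] [R0 f]] [R0 [R0 f] [R0 f]]]]]
  [Head p [Head p [R0 [R0 [R0 f] [R0 [R0 f] [R0 f]]] [R0 f]]]]
  [Head p [Head p [R0 [R0 [R0 [R0 f] [R0 f]] [R0 f]] [R0 f]]]]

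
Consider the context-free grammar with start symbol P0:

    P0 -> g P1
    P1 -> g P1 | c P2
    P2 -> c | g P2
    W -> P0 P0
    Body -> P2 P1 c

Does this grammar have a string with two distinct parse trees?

Unambiguous

(W, Body are unreachable from P0, so their rules don't affect L(P0).) Restricted to the reachable nonterminals, every rule has the form A → t or A → t B, and no two rules for the same A share a first terminal. The grammar encodes a DFA — one run per string.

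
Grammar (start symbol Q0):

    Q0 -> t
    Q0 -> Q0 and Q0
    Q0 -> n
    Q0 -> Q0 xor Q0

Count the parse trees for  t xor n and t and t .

5

Parse trees for t xor n and t and t:
  [Q0 [Q0 [Q0 t] xor [Q0 n]] and [Q0 [Q0 t] and [Q0 t]]]
  [Q0 [Q0 [Q0 [Q0 t] xor [Q0 n]] and [Q0 t]] and [Q0 t]]
  [Q0 [Q0 [Q0 t] xor [Q0 [Q0 n] and [Q0 t]]] and [Q0 t]]
  [Q0 [Q0 t] xor [Q0 [Q0 n] and [Q0 [Q0 t] and [Q0 t]]]]
  [Q0 [Q0 t] xor [Q0 [Q0 [Q0 n] and [Q0 t]] and [Q0 t]]]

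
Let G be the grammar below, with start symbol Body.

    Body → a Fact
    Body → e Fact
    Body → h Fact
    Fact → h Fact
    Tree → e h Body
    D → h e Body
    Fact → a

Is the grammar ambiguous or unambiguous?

(Tree, D are unreachable from Body, so their rules don't affect L(Body).) Each reachable nonterminal has at most one production per leading terminal, and all productions are right-linear; the derivation is determined token-by-token.

Unambiguous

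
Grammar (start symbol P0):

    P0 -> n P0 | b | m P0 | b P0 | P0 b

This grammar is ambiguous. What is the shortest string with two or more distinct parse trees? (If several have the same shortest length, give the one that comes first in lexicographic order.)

length 1: no string has ≥2 trees
length 2: b b has 2 parse trees

Two derivations of b b:
  P0 ⇒ b P0 ⇒ b b
  P0 ⇒ P0 b ⇒ b b

b b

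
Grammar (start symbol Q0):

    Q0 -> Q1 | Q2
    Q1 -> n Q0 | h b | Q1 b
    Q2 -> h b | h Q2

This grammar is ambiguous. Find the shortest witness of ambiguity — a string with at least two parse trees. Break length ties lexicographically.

length 2: h b has 2 parse trees

Two derivations of h b:
  Q0 ⇒ Q1 ⇒ h b
  Q0 ⇒ Q2 ⇒ h b

h b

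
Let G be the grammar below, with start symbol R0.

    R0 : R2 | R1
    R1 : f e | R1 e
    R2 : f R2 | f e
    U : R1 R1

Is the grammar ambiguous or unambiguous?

Witness: f e

Derivation 1: R0 ⇒ R2 ⇒ f e
Derivation 2: R0 ⇒ R1 ⇒ f e

Two distinct leftmost derivations for the same string.

Ambiguous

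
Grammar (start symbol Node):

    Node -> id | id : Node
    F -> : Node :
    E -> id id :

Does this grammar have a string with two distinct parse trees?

Unambiguous

Only Node is reachable from Node; ignoring the rest: Right-recursive list with a separator: after each atom, whether the separator follows determines the rule. One parse per string.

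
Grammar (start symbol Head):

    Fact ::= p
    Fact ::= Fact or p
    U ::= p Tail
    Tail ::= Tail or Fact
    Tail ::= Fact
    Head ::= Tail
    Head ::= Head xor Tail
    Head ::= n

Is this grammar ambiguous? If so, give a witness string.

Ambiguous

Witness: p or p

Derivation 1: Head ⇒ Tail ⇒ Tail or Fact ⇒ Fact or Fact ⇒ p or Fact ⇒ p or p
Derivation 2: Head ⇒ Tail ⇒ Fact ⇒ Fact or p ⇒ p or p

Two distinct leftmost derivations for the same string.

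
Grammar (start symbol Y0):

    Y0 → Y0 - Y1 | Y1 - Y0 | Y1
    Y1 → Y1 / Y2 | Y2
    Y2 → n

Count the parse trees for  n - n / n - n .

Parse trees for n - n / n - n:
  [Y0 [Y0 [Y0 [Y1 [Y2 n]]] - [Y1 [Y1 [Y2 n]] / [Y2 n]]] - [Y1 [Y2 n]]]
  [Y0 [Y0 [Y1 [Y2 n]] - [Y0 [Y1 [Y1 [Y2 n]] / [Y2 n]]]] - [Y1 [Y2 n]]]
  [Y0 [Y1 [Y2 n]] - [Y0 [Y0 [Y1 [Y1 [Y2 n]] / [Y2 n]]] - [Y1 [Y2 n]]]]
  [Y0 [Y1 [Y2 n]] - [Y0 [Y1 [Y1 [Y2 n]] / [Y2 n]] - [Y0 [Y1 [Y2 n]]]]]

4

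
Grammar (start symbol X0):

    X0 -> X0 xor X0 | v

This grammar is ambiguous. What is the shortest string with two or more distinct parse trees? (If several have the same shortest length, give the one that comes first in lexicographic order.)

v xor v xor v

length 1: no string has ≥2 trees
length 3: no string has ≥2 trees
length 5: v xor v xor v has 2 parse trees

Two derivations of v xor v xor v:
  X0 ⇒ X0 xor X0 ⇒ X0 xor X0 xor X0 ⇒ v xor X0 xor X0 ⇒ v xor v xor X0 ⇒ v xor v xor v
  X0 ⇒ X0 xor X0 ⇒ v xor X0 ⇒ v xor X0 xor X0 ⇒ v xor v xor X0 ⇒ v xor v xor v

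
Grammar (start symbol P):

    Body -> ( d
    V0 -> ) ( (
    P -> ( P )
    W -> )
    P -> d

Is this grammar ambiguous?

Unambiguous

Only P is reachable from P; ignoring the rest: L(P) is { openⁿ atom closeⁿ : n ≥ 0 }. The bracket depth fixes n, and the derivation is forced at every step.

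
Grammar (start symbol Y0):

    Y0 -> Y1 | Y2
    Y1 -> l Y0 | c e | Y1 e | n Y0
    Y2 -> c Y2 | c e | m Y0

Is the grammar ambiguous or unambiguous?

Ambiguous

Witness: c e

Derivation 1: Y0 ⇒ Y1 ⇒ c e
Derivation 2: Y0 ⇒ Y2 ⇒ c e

Two distinct leftmost derivations for the same string.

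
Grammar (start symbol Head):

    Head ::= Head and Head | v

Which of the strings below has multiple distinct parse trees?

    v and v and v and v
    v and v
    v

v and v and v and v: 5 trees
v and v: 1 tree
v: 1 tree

v and v and v and v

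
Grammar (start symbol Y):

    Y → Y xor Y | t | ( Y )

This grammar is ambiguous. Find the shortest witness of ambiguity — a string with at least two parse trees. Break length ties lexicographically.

t xor t xor t

length 1: no string has ≥2 trees
length 3: no string has ≥2 trees
length 5: t xor t xor t has 2 parse trees

Two derivations of t xor t xor t:
  Y ⇒ Y xor Y ⇒ Y xor Y xor Y ⇒ t xor Y xor Y ⇒ t xor t xor Y ⇒ t xor t xor t
  Y ⇒ Y xor Y ⇒ t xor Y ⇒ t xor Y xor Y ⇒ t xor t xor Y ⇒ t xor t xor t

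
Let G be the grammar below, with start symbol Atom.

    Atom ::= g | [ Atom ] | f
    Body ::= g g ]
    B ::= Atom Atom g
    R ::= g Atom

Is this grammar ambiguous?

Unambiguous

(Body, B, R are unreachable from Atom, so their rules don't affect L(Atom).) Each string is a nest of matched brackets around a single atom. An opening bracket forces the recursive rule; an atom forces the base rule.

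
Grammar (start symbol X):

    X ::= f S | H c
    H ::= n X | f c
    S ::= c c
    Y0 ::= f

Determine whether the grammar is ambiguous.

Ambiguous

Witness: f c c

Derivation 1: X ⇒ f S ⇒ f c c
Derivation 2: X ⇒ H c ⇒ f c c

Two distinct leftmost derivations for the same string.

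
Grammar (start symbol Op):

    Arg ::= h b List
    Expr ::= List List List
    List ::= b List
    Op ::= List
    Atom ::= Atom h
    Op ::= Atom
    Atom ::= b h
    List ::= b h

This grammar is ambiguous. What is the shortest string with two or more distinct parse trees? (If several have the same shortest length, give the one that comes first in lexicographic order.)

b h

length 2: b h has 2 parse trees

Two derivations of b h:
  Op ⇒ List ⇒ b h
  Op ⇒ Atom ⇒ b h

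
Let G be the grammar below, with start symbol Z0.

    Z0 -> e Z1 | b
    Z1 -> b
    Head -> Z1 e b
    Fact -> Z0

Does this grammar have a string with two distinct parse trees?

Unambiguous

Only Z0, Z1 are reachable from Z0; ignoring the rest: Restricted to the reachable nonterminals, every rule has the form A → t or A → t B, and no two rules for the same A share a first terminal. The grammar encodes a DFA — one run per string.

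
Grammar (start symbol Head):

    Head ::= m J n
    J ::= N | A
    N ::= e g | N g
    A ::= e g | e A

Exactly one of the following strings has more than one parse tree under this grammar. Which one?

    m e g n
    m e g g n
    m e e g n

m e g n: 2 trees
m e g g n: 1 tree
m e e g n: 1 tree

m e g n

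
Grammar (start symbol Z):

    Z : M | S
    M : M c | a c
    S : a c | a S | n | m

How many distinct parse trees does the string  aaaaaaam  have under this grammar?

Parse trees for aaaaaaam:
  [Z [S a [S a [S a [S a [S a [S a [S a [S m]]]]]]]]]

1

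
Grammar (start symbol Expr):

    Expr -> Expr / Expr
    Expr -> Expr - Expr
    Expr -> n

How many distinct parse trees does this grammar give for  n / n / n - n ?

Parse trees for n / n / n - n:
  [Expr [Expr n] / [Expr [Expr n] / [Expr [Expr n] - [Expr n]]]]
  [Expr [Expr n] / [Expr [Expr [Expr n] / [Expr n]] - [Expr n]]]
  [Expr [Expr [Expr n] / [Expr n]] / [Expr [Expr n] - [Expr n]]]
  [Expr [Expr [Expr n] / [Expr [Expr n] / [Expr n]]] - [Expr n]]
  [Expr [Expr [Expr [Expr n] / [Expr n]] / [Expr n]] - [Expr n]]

5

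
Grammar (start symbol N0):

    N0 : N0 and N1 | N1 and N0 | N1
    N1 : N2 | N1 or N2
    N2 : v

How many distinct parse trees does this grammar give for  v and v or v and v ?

Parse trees for v and v or v and v:
  [N0 [N0 [N0 [N1 [N2 v]]] and [N1 [N1 [N2 v]] or [N2 v]]] and [N1 [N2 v]]]
  [N0 [N0 [N1 [N2 v]] and [N0 [N1 [N1 [N2 v]] or [N2 v]]]] and [N1 [N2 v]]]
  [N0 [N1 [N2 v]] and [N0 [N0 [N1 [N1 [N2 v]] or [N2 v]]] and [N1 [N2 v]]]]
  [N0 [N1 [N2 v]] and [N0 [N1 [N1 [N2 v]] or [N2 v]] and [N0 [N1 [N2 v]]]]]

4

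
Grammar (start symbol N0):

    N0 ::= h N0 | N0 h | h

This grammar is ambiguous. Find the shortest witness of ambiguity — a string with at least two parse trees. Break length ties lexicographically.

length 1: no string has ≥2 trees
length 2: h h has 2 parse trees

Two derivations of h h:
  N0 ⇒ h N0 ⇒ h h
  N0 ⇒ N0 h ⇒ h h

h h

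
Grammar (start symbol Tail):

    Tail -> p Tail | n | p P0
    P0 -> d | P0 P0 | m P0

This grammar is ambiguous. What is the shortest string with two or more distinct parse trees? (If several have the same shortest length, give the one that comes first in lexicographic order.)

p d d d

length 1: no string has ≥2 trees
length 2: no string has ≥2 trees
length 3: no string has ≥2 trees
length 4: p d d d has 2 parse trees

Two derivations of p d d d:
  Tail ⇒ p P0 ⇒ p P0 P0 ⇒ p d P0 ⇒ p d P0 P0 ⇒ p d d P0 ⇒ p d d d
  Tail ⇒ p P0 ⇒ p P0 P0 ⇒ p P0 P0 P0 ⇒ p d P0 P0 ⇒ p d d P0 ⇒ p d d d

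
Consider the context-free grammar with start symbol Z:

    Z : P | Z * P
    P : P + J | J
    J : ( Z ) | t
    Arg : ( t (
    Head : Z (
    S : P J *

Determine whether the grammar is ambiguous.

(Arg, Head, S are unreachable from Z, so their rules don't affect L(Z).) Z → Z * P | P  ;  P → P + J | J  — a left-associative chain with J at the bottom. Each string factors uniquely by precedence.

Unambiguous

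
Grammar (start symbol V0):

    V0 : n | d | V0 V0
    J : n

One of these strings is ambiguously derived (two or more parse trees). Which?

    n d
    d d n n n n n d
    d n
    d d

d d n n n n n d

n d: 1 tree
d d n n n n n d: 429 trees
d n: 1 tree
d d: 1 tree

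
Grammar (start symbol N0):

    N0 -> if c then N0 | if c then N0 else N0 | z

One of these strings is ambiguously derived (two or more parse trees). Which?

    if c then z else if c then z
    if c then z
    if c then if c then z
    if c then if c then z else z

if c then if c then z else z

if c then z else if c then z: 1 tree
if c then z: 1 tree
if c then if c then z: 1 tree
if c then if c then z else z: 2 trees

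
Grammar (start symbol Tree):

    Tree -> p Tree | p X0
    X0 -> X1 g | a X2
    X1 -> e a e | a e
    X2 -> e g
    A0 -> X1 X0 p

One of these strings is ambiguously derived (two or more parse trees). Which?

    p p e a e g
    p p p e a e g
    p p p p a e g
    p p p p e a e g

p p e a e g: 1 tree
p p p e a e g: 1 tree
p p p p a e g: 2 trees
p p p p e a e g: 1 tree

p p p p a e g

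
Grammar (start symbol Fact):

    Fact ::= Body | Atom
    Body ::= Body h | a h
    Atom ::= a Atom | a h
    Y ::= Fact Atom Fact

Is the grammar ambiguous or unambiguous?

Ambiguous

Witness: a h

Derivation 1: Fact ⇒ Body ⇒ a h
Derivation 2: Fact ⇒ Atom ⇒ a h

Two distinct leftmost derivations for the same string.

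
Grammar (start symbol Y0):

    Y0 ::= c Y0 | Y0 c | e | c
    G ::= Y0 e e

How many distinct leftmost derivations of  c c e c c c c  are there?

15

Parse trees for c c e c c c c (showing first 6 of 15):
  [Y0 c [Y0 c [Y0 [Y0 [Y0 [Y0 [Y0 e] c] c] c] c]]]
  [Y0 c [Y0 [Y0 c [Y0 [Y0 [Y0 [Y0 e] c] c] c]] c]]
  [Y0 c [Y0 [Y0 [Y0 c [Y0 [Y0 [Y0 e] c] c]] c] c]]
  [Y0 c [Y0 [Y0 [Y0 [Y0 c [Y0 [Y0 e] c]] c] c] c]]
  [Y0 c [Y0 [Y0 [Y0 [Y0 [Y0 c [Y0 e]] c] c] c] c]]
  [Y0 [Y0 c [Y0 c [Y0 [Y0 [Y0 [Y0 e] c] c] c]]] c]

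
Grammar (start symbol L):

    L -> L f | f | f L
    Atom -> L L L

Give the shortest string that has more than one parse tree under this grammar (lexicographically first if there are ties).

length 1: no string has ≥2 trees
length 2: f f has 2 parse trees

Two derivations of f f:
  L ⇒ L f ⇒ f f
  L ⇒ f L ⇒ f f

f f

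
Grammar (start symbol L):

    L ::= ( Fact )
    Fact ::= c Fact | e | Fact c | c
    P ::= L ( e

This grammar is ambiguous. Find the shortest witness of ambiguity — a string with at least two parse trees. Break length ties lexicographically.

( c c )

length 3: no string has ≥2 trees
length 4: ( c c ) has 2 parse trees

Two derivations of ( c c ):
  L ⇒ ( Fact ) ⇒ ( c Fact ) ⇒ ( c c )
  L ⇒ ( Fact ) ⇒ ( Fact c ) ⇒ ( c c )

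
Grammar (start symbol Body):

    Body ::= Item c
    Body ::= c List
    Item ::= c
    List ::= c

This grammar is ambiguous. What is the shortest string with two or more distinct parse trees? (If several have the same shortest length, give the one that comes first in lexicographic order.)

length 2: c c has 2 parse trees

Two derivations of c c:
  Body ⇒ Item c ⇒ c c
  Body ⇒ c List ⇒ c c

c c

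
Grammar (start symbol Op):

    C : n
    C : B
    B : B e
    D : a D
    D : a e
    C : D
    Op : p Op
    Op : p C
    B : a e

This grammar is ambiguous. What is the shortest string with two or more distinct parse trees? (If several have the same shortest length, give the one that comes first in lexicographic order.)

p a e

length 2: no string has ≥2 trees
length 3: p a e has 2 parse trees

Two derivations of p a e:
  Op ⇒ p C ⇒ p B ⇒ p a e
  Op ⇒ p C ⇒ p D ⇒ p a e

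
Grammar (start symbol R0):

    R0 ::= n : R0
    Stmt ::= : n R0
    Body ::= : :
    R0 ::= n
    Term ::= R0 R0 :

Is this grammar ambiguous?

Unambiguous

Only R0 is reachable from R0; ignoring the rest: The reachable grammar is A → atom sep A | atom. Each atom is followed by either the separator (recurse) or end-of-string (stop) — no choice point.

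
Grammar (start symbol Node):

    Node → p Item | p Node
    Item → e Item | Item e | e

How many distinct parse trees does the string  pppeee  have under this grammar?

4

Parse trees for pppeee:
  [Node p [Node p [Node p [Item e [Item e [Item e]]]]]]
  [Node p [Node p [Node p [Item e [Item [Item e] e]]]]]
  [Node p [Node p [Node p [Item [Item e [Item e]] e]]]]
  [Node p [Node p [Node p [Item [Item [Item e] e] e]]]]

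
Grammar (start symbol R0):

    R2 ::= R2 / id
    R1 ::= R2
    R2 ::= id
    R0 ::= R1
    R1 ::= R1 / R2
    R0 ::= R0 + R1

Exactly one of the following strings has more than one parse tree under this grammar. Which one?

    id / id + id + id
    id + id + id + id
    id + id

id / id + id + id

id / id + id + id: 2 trees
id + id + id + id: 1 tree
id + id: 1 tree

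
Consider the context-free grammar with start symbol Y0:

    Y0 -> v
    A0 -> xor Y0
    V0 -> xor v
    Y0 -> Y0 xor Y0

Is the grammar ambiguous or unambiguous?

Witness: v xor v xor v

Derivation 1: Y0 ⇒ Y0 xor Y0 ⇒ v xor Y0 ⇒ v xor Y0 xor Y0 ⇒ v xor v xor Y0 ⇒ v xor v xor v
Derivation 2: Y0 ⇒ Y0 xor Y0 ⇒ Y0 xor Y0 xor Y0 ⇒ v xor Y0 xor Y0 ⇒ v xor v xor Y0 ⇒ v xor v xor v

Two distinct leftmost derivations for the same string.

Ambiguous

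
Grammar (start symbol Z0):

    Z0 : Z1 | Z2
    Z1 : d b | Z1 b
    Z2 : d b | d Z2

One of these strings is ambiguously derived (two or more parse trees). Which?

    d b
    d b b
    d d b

d b

d b: 2 trees
d b b: 1 tree
d d b: 1 tree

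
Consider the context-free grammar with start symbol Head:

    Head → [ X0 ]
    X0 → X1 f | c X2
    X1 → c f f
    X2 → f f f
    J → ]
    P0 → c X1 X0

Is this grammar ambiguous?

Ambiguous

Witness: [ c f f f ]

Derivation 1: Head ⇒ [ X0 ] ⇒ [ X1 f ] ⇒ [ c f f f ]
Derivation 2: Head ⇒ [ X0 ] ⇒ [ c X2 ] ⇒ [ c f f f ]

Two distinct leftmost derivations for the same string.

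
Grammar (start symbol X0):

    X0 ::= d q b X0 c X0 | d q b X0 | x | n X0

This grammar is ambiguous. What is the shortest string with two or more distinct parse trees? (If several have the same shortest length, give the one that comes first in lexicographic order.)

d q b d q b x c x

length 1: no string has ≥2 trees
length 2: no string has ≥2 trees
length 3: no string has ≥2 trees
length 4: no string has ≥2 trees
length 5: no string has ≥2 trees
length 6: no string has ≥2 trees
length 7: no string has ≥2 trees
length 8: no string has ≥2 trees
length 9: d q b d q b x c x has 2 parse trees

Two derivations of d q b d q b x c x:
  X0 ⇒ d q b X0 c X0 ⇒ d q b d q b X0 c X0 ⇒ d q b d q b x c X0 ⇒ d q b d q b x c x
  X0 ⇒ d q b X0 ⇒ d q b d q b X0 c X0 ⇒ d q b d q b x c X0 ⇒ d q b d q b x c x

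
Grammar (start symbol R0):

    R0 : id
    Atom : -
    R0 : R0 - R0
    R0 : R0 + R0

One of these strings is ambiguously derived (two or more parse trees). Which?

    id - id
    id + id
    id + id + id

id - id: 1 tree
id + id: 1 tree
id + id + id: 2 trees

id + id + id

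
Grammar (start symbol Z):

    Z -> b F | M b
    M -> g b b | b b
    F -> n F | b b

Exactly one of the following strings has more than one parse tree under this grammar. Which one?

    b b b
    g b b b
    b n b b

b b b: 2 trees
g b b b: 1 tree
b n b b: 1 tree

b b b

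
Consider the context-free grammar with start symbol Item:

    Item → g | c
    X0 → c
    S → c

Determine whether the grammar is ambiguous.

Only Item is reachable from Item; ignoring the rest: Restricted to the reachable nonterminals, every rule has the form A → t or A → t B, and no two rules for the same A share a first terminal. The grammar encodes a DFA — one run per string.

Unambiguous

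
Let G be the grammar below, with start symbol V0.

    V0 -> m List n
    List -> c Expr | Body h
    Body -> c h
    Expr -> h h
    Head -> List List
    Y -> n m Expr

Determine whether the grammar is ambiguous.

Ambiguous

Witness: m c h h n

Derivation 1: V0 ⇒ m List n ⇒ m c Expr n ⇒ m c h h n
Derivation 2: V0 ⇒ m List n ⇒ m Body h n ⇒ m c h h n

Two distinct leftmost derivations for the same string.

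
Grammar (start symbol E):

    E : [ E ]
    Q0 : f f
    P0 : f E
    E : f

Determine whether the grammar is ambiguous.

Unambiguous

(Q0, P0 are unreachable from E, so their rules don't affect L(E).) L(E) is { openⁿ atom closeⁿ : n ≥ 0 }. The bracket depth fixes n, and the derivation is forced at every step.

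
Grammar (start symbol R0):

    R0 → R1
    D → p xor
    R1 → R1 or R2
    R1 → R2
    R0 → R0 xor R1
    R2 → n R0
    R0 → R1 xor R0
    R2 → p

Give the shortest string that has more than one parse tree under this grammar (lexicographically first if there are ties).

p xor p

length 1: no string has ≥2 trees
length 2: no string has ≥2 trees
length 3: p xor p has 2 parse trees

Two derivations of p xor p:
  R0 ⇒ R0 xor R1 ⇒ R1 xor R1 ⇒ R2 xor R1 ⇒ p xor R1 ⇒ p xor R2 ⇒ p xor p
  R0 ⇒ R1 xor R0 ⇒ R2 xor R0 ⇒ p xor R0 ⇒ p xor R1 ⇒ p xor R2 ⇒ p xor p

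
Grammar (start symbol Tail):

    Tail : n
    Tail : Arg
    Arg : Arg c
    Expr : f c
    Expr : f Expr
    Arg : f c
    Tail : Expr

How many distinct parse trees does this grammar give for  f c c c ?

Parse trees for f c c c:
  [Tail [Arg [Arg [Arg f c] c] c]]

1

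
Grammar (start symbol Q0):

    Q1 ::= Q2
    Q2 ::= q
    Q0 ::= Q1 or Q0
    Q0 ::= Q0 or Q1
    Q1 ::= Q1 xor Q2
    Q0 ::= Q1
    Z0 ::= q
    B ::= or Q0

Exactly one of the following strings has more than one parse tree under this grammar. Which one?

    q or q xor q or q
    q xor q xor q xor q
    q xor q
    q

q or q xor q or q

q or q xor q or q: 4 trees
q xor q xor q xor q: 1 tree
q xor q: 1 tree
q: 1 tree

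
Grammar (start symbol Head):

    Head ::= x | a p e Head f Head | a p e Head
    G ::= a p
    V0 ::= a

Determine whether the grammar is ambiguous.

Witness: a p e a p e x f x

Derivation 1: Head ⇒ a p e Head f Head ⇒ a p e a p e Head f Head ⇒ a p e a p e x f Head ⇒ a p e a p e x f x
Derivation 2: Head ⇒ a p e Head ⇒ a p e a p e Head f Head ⇒ a p e a p e x f Head ⇒ a p e a p e x f x

Two distinct leftmost derivations for the same string.

Ambiguous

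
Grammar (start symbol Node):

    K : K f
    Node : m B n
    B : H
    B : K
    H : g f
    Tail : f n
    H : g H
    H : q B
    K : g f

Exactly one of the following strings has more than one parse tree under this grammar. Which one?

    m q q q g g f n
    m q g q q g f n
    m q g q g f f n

m q g q q g f n

m q q q g g f n: 1 tree
m q g q q g f n: 2 trees
m q g q g f f n: 1 tree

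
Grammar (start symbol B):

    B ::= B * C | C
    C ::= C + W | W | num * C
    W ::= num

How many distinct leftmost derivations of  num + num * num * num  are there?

2

Parse trees for num + num * num * num:
  [B [B [C [C [W num]] + [W num]]] * [C num * [C [W num]]]]
  [B [B [B [C [C [W num]] + [W num]]] * [C [W num]]] * [C [W num]]]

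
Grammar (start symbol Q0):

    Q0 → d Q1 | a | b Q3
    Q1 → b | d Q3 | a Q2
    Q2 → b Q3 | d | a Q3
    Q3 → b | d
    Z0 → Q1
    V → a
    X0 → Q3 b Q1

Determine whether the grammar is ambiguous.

Unambiguous

(Z0, V, X0 are unreachable from Q0, so their rules don't affect L(Q0).) Each reachable nonterminal has at most one production per leading terminal, and all productions are right-linear; the derivation is determined token-by-token.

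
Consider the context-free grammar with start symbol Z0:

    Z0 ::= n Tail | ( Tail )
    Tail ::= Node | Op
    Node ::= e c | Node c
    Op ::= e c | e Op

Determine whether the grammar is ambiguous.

Ambiguous

Witness: n e c

Derivation 1: Z0 ⇒ n Tail ⇒ n Node ⇒ n e c
Derivation 2: Z0 ⇒ n Tail ⇒ n Op ⇒ n e c

Two distinct leftmost derivations for the same string.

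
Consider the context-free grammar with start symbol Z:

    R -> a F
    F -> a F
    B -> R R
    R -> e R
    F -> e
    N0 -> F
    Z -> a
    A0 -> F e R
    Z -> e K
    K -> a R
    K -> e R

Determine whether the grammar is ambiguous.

Only Z, K, R, F are reachable from Z; ignoring the rest: The reachable rules are right-linear with at most one rule per (nonterminal, next-terminal) pair. Each input token forces the next rule, so parsing is deterministic.

Unambiguous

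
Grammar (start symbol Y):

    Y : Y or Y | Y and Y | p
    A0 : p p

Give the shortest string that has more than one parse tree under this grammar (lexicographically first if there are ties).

p and p and p

length 1: no string has ≥2 trees
length 3: no string has ≥2 trees
length 5: p and p and p has 2 parse trees

Two derivations of p and p and p:
  Y ⇒ Y and Y ⇒ Y and Y and Y ⇒ p and Y and Y ⇒ p and p and Y ⇒ p and p and p
  Y ⇒ Y and Y ⇒ p and Y ⇒ p and Y and Y ⇒ p and p and Y ⇒ p and p and p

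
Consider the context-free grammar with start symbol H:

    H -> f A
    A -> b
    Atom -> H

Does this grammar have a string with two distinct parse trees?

(Atom is unreachable from H, so its rules don't affect L(H).) Each reachable nonterminal has at most one production per leading terminal, and all productions are right-linear; the derivation is determined token-by-token.

Unambiguous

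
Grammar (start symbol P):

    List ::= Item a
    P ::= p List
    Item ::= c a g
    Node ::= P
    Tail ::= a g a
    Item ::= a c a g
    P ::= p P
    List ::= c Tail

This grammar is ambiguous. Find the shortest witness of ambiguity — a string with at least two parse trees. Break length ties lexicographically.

length 5: p c a g a has 2 parse trees

Two derivations of p c a g a:
  P ⇒ p List ⇒ p Item a ⇒ p c a g a
  P ⇒ p List ⇒ p c Tail ⇒ p c a g a

p c a g a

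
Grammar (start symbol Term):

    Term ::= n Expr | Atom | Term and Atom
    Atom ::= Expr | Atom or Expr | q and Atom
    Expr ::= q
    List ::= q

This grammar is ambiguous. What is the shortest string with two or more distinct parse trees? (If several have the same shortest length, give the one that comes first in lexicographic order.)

length 1: no string has ≥2 trees
length 2: no string has ≥2 trees
length 3: q and q has 2 parse trees

Two derivations of q and q:
  Term ⇒ Atom ⇒ q and Atom ⇒ q and Expr ⇒ q and q
  Term ⇒ Term and Atom ⇒ Atom and Atom ⇒ Expr and Atom ⇒ q and Atom ⇒ q and Expr ⇒ q and q

q and q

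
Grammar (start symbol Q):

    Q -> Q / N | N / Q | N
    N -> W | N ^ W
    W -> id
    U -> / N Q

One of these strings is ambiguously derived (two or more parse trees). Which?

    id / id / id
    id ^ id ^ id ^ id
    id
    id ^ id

id / id / id

id / id / id: 4 trees
id ^ id ^ id ^ id: 1 tree
id: 1 tree
id ^ id: 1 tree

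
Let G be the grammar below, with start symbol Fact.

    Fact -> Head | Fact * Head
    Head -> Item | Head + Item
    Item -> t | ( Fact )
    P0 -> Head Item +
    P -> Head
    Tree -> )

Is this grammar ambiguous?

Unambiguous

(P0, P, Tree are unreachable from Fact, so their rules don't affect L(Fact).) Fact → Fact * Head | Head  ;  Head → Head + Item | Item  — a left-associative chain with Item at the bottom. Each string factors uniquely by precedence.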